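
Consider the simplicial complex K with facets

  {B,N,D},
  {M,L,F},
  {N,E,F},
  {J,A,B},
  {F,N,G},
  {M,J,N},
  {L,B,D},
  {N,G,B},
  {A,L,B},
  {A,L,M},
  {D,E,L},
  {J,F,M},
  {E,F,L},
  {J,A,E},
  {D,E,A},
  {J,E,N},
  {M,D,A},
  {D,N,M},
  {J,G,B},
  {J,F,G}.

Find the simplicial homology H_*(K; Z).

H_0 ≅ Z,  H_1 ≅ Z ⊕ Z/2,  H_2 = 0.

Take the total order A < B < D < E < F < G < J < L < M < N on the vertex set. Then K (dimension 2) consists of the simplices:

  0-simplices (10): A, B, D, E, F, G, J, L, M, N
  1-simplices (30): AB, AD, AE, AJ, AL, AM, BD, BG, BJ, BL, BN, DE, DL, DM, DN, EF, EJ, EL, EN, FG, FJ, FL, FM, FN, GJ, GN, JM, JN, LM, MN
  2-simplices (20): ABJ, ABL, ADE, ADM, AEJ, ALM, BDL, BDN, BGJ, BGN, DEL, DMN, EFL, EFN, EJN, FGJ, FGN, FJM, FLM, JMN

giving chain groups C_0 ≅ Z^10, C_1 ≅ Z^30, C_2 ≅ Z^20.

The boundary map ∂_1: C_1 → C_0 is given by ∂[p,q] = [q] − [p]. For instance
  ∂DL = L − D.
This gives a 10×30 integer matrix of rank 9; reducing to Smith normal form yields diagonal entries (1,1,1,1,1,1,1,1,1).

The boundary map ∂_2: C_2 → C_1 sends each 2-simplex [p,q,r] to [q,r] − [p,r] + [p,q]. For instance
  ∂EJN = JN − EN + EJ,
  ∂BGN = GN − BN + BG.
The 30×20 boundary matrix has rank 20 and Smith normal form diag(1,1,1,1,1,1,1,1,1,1,1,1,1,1,1,1,1,1,1,2).

Reading off H_k = ker ∂_k / im ∂_{k+1}:

  H_0: rank C_0 − rank ∂_1 = 10 − 9 = 1, and the invariant factors of ∂_1 are all 1, so H_0 ≅ Z.
  H_1: rank ker ∂_1 − rank ∂_2 = (30 − 9) − 20 = 1, and ∂_2 has invariant factor 2 > 1, so H_1 ≅ Z ⊕ Z/2.
  H_2: rank ker ∂_2 − rank ∂_3 = (20 − 20) − 0 = 0, and there is no ∂_3, so H_2 ≅ 0.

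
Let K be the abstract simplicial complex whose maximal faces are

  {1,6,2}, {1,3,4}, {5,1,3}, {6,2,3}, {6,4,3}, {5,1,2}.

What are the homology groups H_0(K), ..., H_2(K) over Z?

Fix the vertex order 1 < 2 < 3 < 4 < 5 < 6 and write every simplex with vertices in increasing order. Then dim K = 2 and the simplices of K are:

  0-simplices (6): [1], [2], [3], [4], [5], [6]
  1-simplices (12): [1,2], [1,3], [1,4], [1,5], [1,6], [2,3], [2,5], [2,6], [3,4], [3,5], [3,6], [4,6]
  2-simplices (6): [1,2,5], [1,2,6], [1,3,4], [1,3,5], [2,3,6], [3,4,6]

so the chain groups are C_0 ≅ Z^6, C_1 ≅ Z^12, C_2 ≅ Z^6.

∂_1: C_1 → C_0 sends each edge [p,q] (with p < q) to q − p. For instance
  ∂[2,6] = [6] − [2].
The 6×12 boundary matrix has rank 5 and Smith normal form diag(1,1,1,1,1).

∂_2: C_2 → C_1 acts by ∂[p,q,r] = [q,r] − [p,r] + [p,q]. For instance
  ∂[2,3,6] = [3,6] − [2,6] + [2,3],
  ∂[1,3,5] = [3,5] − [1,5] + [1,3].
The resulting 12×6 matrix has rank 6, and its Smith normal form has invariant factors (1,1,1,1,1,1).

Now H_k = ker ∂_k / im ∂_{k+1}, so:

  H_0: rank C_0 − rank ∂_1 = 6 − 5 = 1, and the invariant factors of ∂_1 are all 1, so H_0 ≅ Z.
  H_1: rank ker ∂_1 − rank ∂_2 = (12 − 5) − 6 = 1, and the invariant factors of ∂_2 are all 1, so H_1 ≅ Z.
  H_2: rank ker ∂_2 − rank ∂_3 = (6 − 6) − 0 = 0, and there is no ∂_3, so H_2 ≅ 0.

(K is a triangulation of the cylinder S^1 x I.)

H_0 = Z,  H_1 = Z,  H_2 = 0.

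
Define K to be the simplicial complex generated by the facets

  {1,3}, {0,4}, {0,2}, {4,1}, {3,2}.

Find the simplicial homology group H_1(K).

H_1 = Z.

Order the vertices as 0 < 1 < 2 < 3 < 4. Listing each simplex with vertices in this order, K has dimension 1 with simplices:

  0-simplices (5): [0], [1], [2], [3], [4]
  1-simplices (5): [0,2], [0,4], [1,3], [1,4], [2,3]

giving chain groups C_0 ≅ Z^5, C_1 ≅ Z^5.

Boundary ∂_1: C_1 → C_0 maps an edge to its endpoints' difference, ∂[p,q] = q − p.
This gives a 5×5 integer matrix of rank 4; reducing to Smith normal form yields diagonal entries (1,1,1,1).

Computing H_k = (kernel of ∂_k) / (image of ∂_{k+1}):

  H_1: rank ker ∂_1 − rank ∂_2 = (5 − 4) − 0 = 1, and there is no ∂_2, so H_1 = Z.

(K is a triangulation of the circle S^1.)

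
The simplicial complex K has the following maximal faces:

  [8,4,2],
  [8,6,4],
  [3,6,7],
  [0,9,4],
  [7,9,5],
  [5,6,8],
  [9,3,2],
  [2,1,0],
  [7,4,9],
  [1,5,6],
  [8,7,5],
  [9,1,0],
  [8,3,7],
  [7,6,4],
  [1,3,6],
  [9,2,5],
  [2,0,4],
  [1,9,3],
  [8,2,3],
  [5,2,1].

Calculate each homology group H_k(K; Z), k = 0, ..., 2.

Order the vertices as 0 < 1 < 2 < 3 < 4 < 5 < 6 < 7 < 8 < 9. Listing each simplex with vertices in this order, K has dimension 2 with simplices:

  0-simplices (10): [0], [1], [2], [3], [4], [5], [6], [7], [8], [9]
  1-simplices (30): (30 of them)
  2-simplices (20): (20 of them)

so the chain groups are C_0 ≅ Z^10, C_1 ≅ Z^30, C_2 ≅ Z^20.

The boundary map ∂_1: C_1 → C_0 sends each edge [p,q] (with p < q) to q − p. For instance
  ∂[3,7] = [7] − [3].
This gives a 10×30 integer matrix of rank 9; reducing to Smith normal form yields diagonal entries (1,1,1,1,1,1,1,1,1).

The boundary map ∂_2: C_2 → C_1 maps a triangle to the signed sum of its edges. For instance
  ∂[4,7,9] = [7,9] − [4,9] + [4,7],
  ∂[2,3,9] = [3,9] − [2,9] + [2,3].
The 30×20 boundary matrix has rank 20 and Smith normal form diag(1,1,1,1,1,1,1,1,1,1,1,1,1,1,1,1,1,1,1,2).

Computing H_k = (kernel of ∂_k) / (image of ∂_{k+1}):

  H_0: rank C_0 − rank ∂_1 = 10 − 9 = 1, and the invariant factors of ∂_1 are all 1, so H_0 ≅ Z.
  H_1: rank ker ∂_1 − rank ∂_2 = (30 − 9) − 20 = 1, and ∂_2 has invariant factor 2 > 1, so H_1 ≅ Z ⊕ Z_2.
  H_2: rank ker ∂_2 − rank ∂_3 = (20 − 20) − 0 = 0, and there is no ∂_3, so H_2 ≅ 0.

As a check, the Euler characteristic is 10 − 30 + 20 = 0, which agrees with 1 − 1 + 0 = 0.

H_0 ≅ Z,  H_1 ≅ Z ⊕ Z_2,  H_2 = 0.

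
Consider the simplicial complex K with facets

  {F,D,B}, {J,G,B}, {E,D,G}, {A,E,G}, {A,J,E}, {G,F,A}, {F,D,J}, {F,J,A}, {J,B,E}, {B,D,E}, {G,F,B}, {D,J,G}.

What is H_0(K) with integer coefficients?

H_0 = Z.

We work with the vertex ordering A < B < D < E < F < G < J. The simplices of K, each written with vertices in increasing order, are:

  0-simplices (7): A, B, D, E, F, G, J
  1-simplices (18): AE, AF, AG, AJ, BD, BE, BF, BG, BJ, DE, DF, DG, DJ, EG, EJ, FG, FJ, GJ
  2-simplices (12): AEG, AEJ, AFG, AFJ, BDE, BDF, BEJ, BFG, BGJ, DEG, DFJ, DGJ

so the chain groups are C_0 ≅ Z^7, C_1 ≅ Z^18, C_2 ≅ Z^12.

The boundary map ∂_1: C_1 → C_0 maps an edge to its endpoints' difference, ∂[p,q] = q − p. For instance
  ∂EG = G − E.
This gives a 7×18 integer matrix of rank 6; reducing to Smith normal form yields diagonal entries (1,1,1,1,1,1).

The boundary map ∂_2: C_2 → C_1 acts by ∂[p,q,r] = [q,r] − [p,r] + [p,q]. For instance
  ∂BDE = DE − BE + BD,
  ∂DGJ = GJ − DJ + DG.
The resulting 18×12 matrix has rank 12, and its Smith normal form has invariant factors (1,1,1,1,1,1,1,1,1,1,1,2).

Reading off H_k = ker ∂_k / im ∂_{k+1}:

  H_0: rank C_0 − rank ∂_1 = 7 − 6 = 1, and the invariant factors of ∂_1 are all 1, so H_0 ≅ Z.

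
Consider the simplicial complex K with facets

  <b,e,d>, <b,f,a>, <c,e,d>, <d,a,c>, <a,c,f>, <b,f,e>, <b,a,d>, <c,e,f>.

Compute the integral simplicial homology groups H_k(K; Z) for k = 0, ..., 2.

Take the total order a < b < c < d < e < f on the vertex set. Then K (dimension 2) consists of the simplices:

  0-simplices (6): a, b, c, d, e, f
  1-simplices (12): ab, ac, ad, af, bd, be, bf, cd, ce, cf, de, ef
  2-simplices (8): abd, abf, acd, acf, bde, bef, cde, cef

Hence C_0 ≅ Z^6, C_1 ≅ Z^12, C_2 ≅ Z^8.

∂_1: C_1 → C_0 is given by ∂[p,q] = [q] − [p]. For instance
  ∂ad = d − a.
The 6×12 boundary matrix has rank 5 and Smith normal form diag(1,1,1,1,1).

The boundary map ∂_2: C_2 → C_1 maps a triangle to the signed sum of its edges. For instance
  ∂acf = cf − af + ac,
  ∂cde = de − ce + cd.
This gives a 12×8 integer matrix of rank 7; reducing to Smith normal form yields diagonal entries (1,1,1,1,1,1,1).

Reading off H_k = ker ∂_k / im ∂_{k+1}:

  H_0: rank C_0 − rank ∂_1 = 6 − 5 = 1, and the invariant factors of ∂_1 are all 1, so H_0 ≅ Z.
  H_1: rank ker ∂_1 − rank ∂_2 = (12 − 5) − 7 = 0, and the invariant factors of ∂_2 are all 1, so H_1 ≅ 0.
  H_2: rank ker ∂_2 − rank ∂_3 = (8 − 7) − 0 = 1, and there is no ∂_3, so H_2 ≅ Z.

(K is a triangulation of the 2-sphere S^2.)

H_0 ≅ Z,  H_1 = 0,  H_2 ≅ Z.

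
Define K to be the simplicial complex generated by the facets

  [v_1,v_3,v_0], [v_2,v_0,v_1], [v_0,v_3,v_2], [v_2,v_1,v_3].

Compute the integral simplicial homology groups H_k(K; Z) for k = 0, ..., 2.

Fix the vertex order v_0 < v_1 < v_2 < v_3 and write every simplex with vertices in increasing order. Then dim K = 2 and the simplices of K are:

  0-simplices (4): [v_0], [v_1], [v_2], [v_3]
  1-simplices (6): [v_0,v_1], [v_0,v_2], [v_0,v_3], [v_1,v_2], [v_1,v_3], [v_2,v_3]
  2-simplices (4): [v_0,v_1,v_2], [v_0,v_1,v_3], [v_0,v_2,v_3], [v_1,v_2,v_3]

so the chain groups are C_0 ≅ Z^4, C_1 ≅ Z^6, C_2 ≅ Z^4.

Boundary ∂_1: C_1 → C_0 sends each edge [p,q] (with p < q) to q − p.
This gives a 4×6 integer matrix of rank 3; reducing to Smith normal form yields diagonal entries (1,1,1).

The boundary map ∂_2: C_2 → C_1 maps a triangle to the signed sum of its edges. For instance
  ∂[v_1,v_2,v_3] = [v_2,v_3] − [v_1,v_3] + [v_1,v_2],
  ∂[v_0,v_1,v_2] = [v_1,v_2] − [v_0,v_2] + [v_0,v_1].
As a 6×4 matrix over Z this has rank 3, with invariant factors (1,1,1).

Now H_k = ker ∂_k / im ∂_{k+1}, so:

  H_0: rank C_0 − rank ∂_1 = 4 − 3 = 1, and the invariant factors of ∂_1 are all 1, so H_0 ≅ Z.
  H_1: rank ker ∂_1 − rank ∂_2 = (6 − 3) − 3 = 0, and the invariant factors of ∂_2 are all 1, so H_1 ≅ 0.
  H_2: rank ker ∂_2 − rank ∂_3 = (4 − 3) − 0 = 1, and there is no ∂_3, so H_2 ≅ Z.

H_0 = Z,  H_1 = 0,  H_2 = Z.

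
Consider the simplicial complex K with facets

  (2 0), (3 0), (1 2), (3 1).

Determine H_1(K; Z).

H_1 ≅ Z.

K has 4 vertices, 4 edges.
rank ∂_1 = 3, rank ∂_2 = 0 ⇒ b_1 = 4 − 3 − 0 = 1. So H_1 ≅ Z.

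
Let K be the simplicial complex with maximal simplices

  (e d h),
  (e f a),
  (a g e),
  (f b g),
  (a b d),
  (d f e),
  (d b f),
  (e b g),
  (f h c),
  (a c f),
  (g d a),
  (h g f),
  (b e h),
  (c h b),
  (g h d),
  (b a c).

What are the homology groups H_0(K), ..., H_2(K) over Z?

H_0 ≅ Z,  H_1 ≅ Z^2,  H_2 ≅ Z.

Take the total order a < b < c < d < e < f < g < h on the vertex set. Then K (dimension 2) consists of the simplices:

  0-simplices (8): a, b, c, d, e, f, g, h
  1-simplices (24): ab, ac, ad, ae, af, ag, bc, bd, be, bf, bg, bh, cf, ch, de, df, dg, dh, ef, eg, eh, fg, fh, gh
  2-simplices (16): abc, abd, acf, adg, aef, aeg, bch, bdf, beg, beh, bfg, cfh, def, deh, dgh, fgh

Hence C_0 ≅ Z^8, C_1 ≅ Z^24, C_2 ≅ Z^16.

The boundary map ∂_1: C_1 → C_0 maps an edge to its endpoints' difference, ∂[p,q] = q − p.
This gives a 8×24 integer matrix of rank 7; reducing to Smith normal form yields diagonal entries (1,1,1,1,1,1,1).

Boundary ∂_2: C_2 → C_1 acts by ∂[p,q,r] = [q,r] − [p,r] + [p,q]. For instance
  ∂deh = eh − dh + de,
  ∂beh = eh − bh + be.
The 24×16 boundary matrix has rank 15 and Smith normal form diag(1,1,1,1,1,1,1,1,1,1,1,1,1,1,1).

Computing H_k = (kernel of ∂_k) / (image of ∂_{k+1}):

  H_0: rank C_0 − rank ∂_1 = 8 − 7 = 1, and the invariant factors of ∂_1 are all 1, so H_0 ≅ Z.
  H_1: rank ker ∂_1 − rank ∂_2 = (24 − 7) − 15 = 2, and the invariant factors of ∂_2 are all 1, so H_1 ≅ Z^2.
  H_2: rank ker ∂_2 − rank ∂_3 = (16 − 15) − 0 = 1, and there is no ∂_3, so H_2 ≅ Z.

As a check, the Euler characteristic is 8 − 24 + 16 = 0, which agrees with 1 − 2 + 1 = 0.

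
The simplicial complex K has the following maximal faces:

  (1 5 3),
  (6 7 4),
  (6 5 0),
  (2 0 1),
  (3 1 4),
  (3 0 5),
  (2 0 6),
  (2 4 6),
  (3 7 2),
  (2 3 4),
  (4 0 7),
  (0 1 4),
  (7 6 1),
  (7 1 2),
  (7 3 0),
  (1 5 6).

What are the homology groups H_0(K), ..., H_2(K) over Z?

H_0 = Z,  H_1 = Z^2,  H_2 = Z.

K has 8 vertices, 24 edges, 16 triangles.
rank ∂_0 = 0, rank ∂_1 = 7 ⇒ b_0 = 8 − 0 − 7 = 1; all invariant factors of ∂_1 are 1 so no torsion. So H_0 ≅ Z.
rank ∂_1 = 7, rank ∂_2 = 15 ⇒ b_1 = 24 − 7 − 15 = 2; all invariant factors of ∂_2 are 1 so no torsion. So H_1 ≅ Z^2.
rank ∂_2 = 15, rank ∂_3 = 0 ⇒ b_2 = 16 − 15 − 0 = 1. So H_2 ≅ Z.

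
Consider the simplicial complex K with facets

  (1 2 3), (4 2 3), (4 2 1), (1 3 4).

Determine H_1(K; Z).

Fix the vertex order 1 < 2 < 3 < 4 and write every simplex with vertices in increasing order. Then dim K = 2 and the simplices of K are:

  0-simplices (4): [1], [2], [3], [4]
  1-simplices (6): [1,2], [1,3], [1,4], [2,3], [2,4], [3,4]
  2-simplices (4): [1,2,3], [1,2,4], [1,3,4], [2,3,4]

giving chain groups C_0 ≅ Z^4, C_1 ≅ Z^6, C_2 ≅ Z^4.

The boundary map ∂_1: C_1 → C_0 is given by ∂[p,q] = [q] − [p]. For instance
  ∂[3,4] = [4] − [3].
This gives a 4×6 integer matrix of rank 3; reducing to Smith normal form yields diagonal entries (1,1,1).

The boundary map ∂_2: C_2 → C_1 maps a triangle to the signed sum of its edges. For instance
  ∂[1,2,4] = [2,4] − [1,4] + [1,2],
  ∂[1,3,4] = [3,4] − [1,4] + [1,3].
The 6×4 boundary matrix has rank 3 and Smith normal form diag(1,1,1).

Computing H_k = (kernel of ∂_k) / (image of ∂_{k+1}):

  H_1: rank ker ∂_1 − rank ∂_2 = (6 − 3) − 3 = 0, and the invariant factors of ∂_2 are all 1, so H_1 ≅ 0.

(K is a triangulation of the 2-sphere S^2.)

H_1 = 0.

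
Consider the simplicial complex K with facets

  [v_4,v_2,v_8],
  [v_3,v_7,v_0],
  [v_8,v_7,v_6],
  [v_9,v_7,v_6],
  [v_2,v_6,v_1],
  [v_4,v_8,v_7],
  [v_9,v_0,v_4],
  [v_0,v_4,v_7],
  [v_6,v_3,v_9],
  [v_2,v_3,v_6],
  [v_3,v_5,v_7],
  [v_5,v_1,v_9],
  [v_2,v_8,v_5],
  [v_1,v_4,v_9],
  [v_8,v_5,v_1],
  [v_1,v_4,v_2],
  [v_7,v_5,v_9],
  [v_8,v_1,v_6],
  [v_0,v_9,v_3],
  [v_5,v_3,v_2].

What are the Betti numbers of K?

Order the vertices as v_0 < v_1 < v_2 < v_3 < v_4 < v_5 < v_6 < v_7 < v_8 < v_9. Listing each simplex with vertices in this order, K has dimension 2 with simplices:

  0-simplices (10): [v_0], [v_1], [v_2], [v_3], [v_4], [v_5], [v_6], [v_7], [v_8], [v_9]
  1-simplices (30): (30 of them)
  2-simplices (20): (20 of them)

so the chain groups are C_0 ≅ Z^10, C_1 ≅ Z^30, C_2 ≅ Z^20.

∂_1: C_1 → C_0 maps an edge to its endpoints' difference, ∂[p,q] = q − p. For instance
  ∂[v_3,v_7] = [v_7] − [v_3].
The resulting 10×30 matrix has rank 9, and its Smith normal form has invariant factors (1,1,1,1,1,1,1,1,1).

Boundary ∂_2: C_2 → C_1 acts by ∂[p,q,r] = [q,r] − [p,r] + [p,q]. For instance
  ∂[v_1,v_5,v_8] = [v_5,v_8] − [v_1,v_8] + [v_1,v_5],
  ∂[v_2,v_4,v_8] = [v_4,v_8] − [v_2,v_8] + [v_2,v_4].
This gives a 30×20 integer matrix of rank 20; reducing to Smith normal form yields diagonal entries (1,1,1,1,1,1,1,1,1,1,1,1,1,1,1,1,1,1,1,2).

From H_k ≅ ker(∂_k) / im(∂_{k+1}) we obtain:

  H_0: rank C_0 − rank ∂_1 = 10 − 9 = 1, and the invariant factors of ∂_1 are all 1, so H_0 ≅ Z.
  H_1: rank ker ∂_1 − rank ∂_2 = (30 − 9) − 20 = 1, and ∂_2 has invariant factor 2 > 1, so H_1 ≅ Z ⊕ Z/2.
  H_2: rank ker ∂_2 − rank ∂_3 = (20 − 20) − 0 = 0, and there is no ∂_3, so H_2 ≅ 0.

As a check, the Euler characteristic is 10 − 30 + 20 = 0, which agrees with 1 − 1 + 0 = 0.

Hence the Betti numbers are b_0 = 1, b_1 = 1, b_2 = 0.

b_0 = 1, b_1 = 1, b_2 = 0.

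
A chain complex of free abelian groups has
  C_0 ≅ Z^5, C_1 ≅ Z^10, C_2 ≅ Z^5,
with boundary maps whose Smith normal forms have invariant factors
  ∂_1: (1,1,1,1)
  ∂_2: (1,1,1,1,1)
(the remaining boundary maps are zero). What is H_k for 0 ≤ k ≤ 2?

H_0 ≅ Z,  H_1 ≅ Z,  H_2 = 0.

H_0: b_0 = 5 − 0 − 4 = 1; torsion from ∂_1 factors > 1: none. So H_0 ≅ Z.
H_1: b_1 = 10 − 4 − 5 = 1; torsion from ∂_2 factors > 1: none. So H_1 ≅ Z.
H_2: b_2 = 5 − 5 − 0 = 0; torsion from ∂_3 factors > 1: none. So H_2 ≅ 0.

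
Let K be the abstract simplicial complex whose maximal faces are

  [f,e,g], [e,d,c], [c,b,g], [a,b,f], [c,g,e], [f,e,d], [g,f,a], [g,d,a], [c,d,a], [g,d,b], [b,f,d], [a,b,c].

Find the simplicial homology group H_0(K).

H_0 ≅ Z.

Take the total order a < b < c < d < e < f < g on the vertex set. Then K (dimension 2) consists of the simplices:

  0-simplices (7): a, b, c, d, e, f, g
  1-simplices (18): ab, ac, ad, af, ag, bc, bd, bf, bg, cd, ce, cg, de, df, dg, ef, eg, fg
  2-simplices (12): abc, abf, acd, adg, afg, bcg, bdf, bdg, cde, ceg, def, efg

Hence C_0 ≅ Z^7, C_1 ≅ Z^18, C_2 ≅ Z^12.

Boundary ∂_1: C_1 → C_0 maps an edge to its endpoints' difference, ∂[p,q] = q − p. For instance
  ∂af = f − a.
As a 7×18 matrix over Z this has rank 6, with invariant factors (1,1,1,1,1,1).

The boundary map ∂_2: C_2 → C_1 acts by ∂[p,q,r] = [q,r] − [p,r] + [p,q]. For instance
  ∂abc = bc − ac + ab,
  ∂acd = cd − ad + ac.
The 18×12 boundary matrix has rank 12 and Smith normal form diag(1,1,1,1,1,1,1,1,1,1,1,2).

Now H_k = ker ∂_k / im ∂_{k+1}, so:

  H_0: rank C_0 − rank ∂_1 = 7 − 6 = 1, and the invariant factors of ∂_1 are all 1, so H_0 ≅ Z.

(K is a triangulation of the real projective plane RP^2.)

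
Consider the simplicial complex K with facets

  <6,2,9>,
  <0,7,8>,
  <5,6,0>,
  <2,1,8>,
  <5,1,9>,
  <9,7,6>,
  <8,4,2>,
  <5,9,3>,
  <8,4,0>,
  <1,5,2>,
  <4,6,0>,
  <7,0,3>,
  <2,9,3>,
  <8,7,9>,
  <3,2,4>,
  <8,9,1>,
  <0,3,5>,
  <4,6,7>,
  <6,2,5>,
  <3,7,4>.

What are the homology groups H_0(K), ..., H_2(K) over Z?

H_0 ≅ Z,  H_1 ≅ Z ⊕ Z_2,  H_2 = 0.

Order the vertices as 0 < 1 < 2 < 3 < 4 < 5 < 6 < 7 < 8 < 9. Listing each simplex with vertices in this order, K has dimension 2 with simplices:

  0-simplices (10): [0], [1], [2], [3], [4], [5], [6], [7], [8], [9]
  1-simplices (30): (30 of them)
  2-simplices (20): (20 of them)

Hence C_0 ≅ Z^10, C_1 ≅ Z^30, C_2 ≅ Z^20.

The boundary map ∂_1: C_1 → C_0 sends each edge [p,q] (with p < q) to q − p.
As a 10×30 matrix over Z this has rank 9, with invariant factors (1,1,1,1,1,1,1,1,1).

∂_2: C_2 → C_1 maps a triangle to the signed sum of its edges. For instance
  ∂[1,2,5] = [2,5] − [1,5] + [1,2],
  ∂[0,4,6] = [4,6] − [0,6] + [0,4].
The 30×20 boundary matrix has rank 20 and Smith normal form diag(1,1,1,1,1,1,1,1,1,1,1,1,1,1,1,1,1,1,1,2).

From H_k ≅ ker(∂_k) / im(∂_{k+1}) we obtain:

  H_0: rank C_0 − rank ∂_1 = 10 − 9 = 1, and the invariant factors of ∂_1 are all 1, so H_0 ≅ Z.
  H_1: rank ker ∂_1 − rank ∂_2 = (30 − 9) − 20 = 1, and ∂_2 has invariant factor 2 > 1, so H_1 ≅ Z ⊕ Z_2.
  H_2: rank ker ∂_2 − rank ∂_3 = (20 − 20) − 0 = 0, and there is no ∂_3, so H_2 ≅ 0.

(K is a triangulation of the Klein bottle.)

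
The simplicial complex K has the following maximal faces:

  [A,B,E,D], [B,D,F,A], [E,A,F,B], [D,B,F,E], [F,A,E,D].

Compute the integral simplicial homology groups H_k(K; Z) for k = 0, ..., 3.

H_0 = Z,  H_1 = 0,  H_2 = 0,  H_3 = Z.

Fix the vertex order A < B < D < E < F and write every simplex with vertices in increasing order. Then dim K = 3 and the simplices of K are:

  0-simplices (5): A, B, D, E, F
  1-simplices (10): AB, AD, AE, AF, BD, BE, BF, DE, DF, EF
  2-simplices (10): ABD, ABE, ABF, ADE, ADF, AEF, BDE, BDF, BEF, DEF
  3-simplices (5): ABDE, ABDF, ABEF, ADEF, BDEF

so the chain groups are C_0 ≅ Z^5, C_1 ≅ Z^10, C_2 ≅ Z^10, C_3 ≅ Z^5.

The boundary map ∂_1: C_1 → C_0 is given by ∂[p,q] = [q] − [p]. For instance
  ∂BF = F − B.
As a 5×10 matrix over Z this has rank 4, with invariant factors (1,1,1,1).

Boundary ∂_2: C_2 → C_1 acts by ∂[p,q,r] = [q,r] − [p,r] + [p,q]. For instance
  ∂BEF = EF − BF + BE,
  ∂ABD = BD − AD + AB.
The 10×10 boundary matrix has rank 6 and Smith normal form diag(1,1,1,1,1,1).

Boundary ∂_3: C_3 → C_2 sends each 3-simplex σ to the alternating sum Σ_i (−1)^i (σ with its i-th vertex removed). For instance
  ∂ABDE = BDE − ADE + ABE − ABD,
  ∂ABEF = BEF − AEF + ABF − ABE.
As a 10×5 matrix over Z this has rank 4, with invariant factors (1,1,1,1).

From H_k ≅ ker(∂_k) / im(∂_{k+1}) we obtain:

  H_0: rank C_0 − rank ∂_1 = 5 − 4 = 1, and the invariant factors of ∂_1 are all 1, so H_0 = Z.
  H_1: rank ker ∂_1 − rank ∂_2 = (10 − 4) − 6 = 0, and the invariant factors of ∂_2 are all 1, so H_1 = 0.
  H_2: rank ker ∂_2 − rank ∂_3 = (10 − 6) − 4 = 0, and the invariant factors of ∂_3 are all 1, so H_2 = 0.
  H_3: rank ker ∂_3 − rank ∂_4 = (5 − 4) − 0 = 1, and there is no ∂_4, so H_3 = Z.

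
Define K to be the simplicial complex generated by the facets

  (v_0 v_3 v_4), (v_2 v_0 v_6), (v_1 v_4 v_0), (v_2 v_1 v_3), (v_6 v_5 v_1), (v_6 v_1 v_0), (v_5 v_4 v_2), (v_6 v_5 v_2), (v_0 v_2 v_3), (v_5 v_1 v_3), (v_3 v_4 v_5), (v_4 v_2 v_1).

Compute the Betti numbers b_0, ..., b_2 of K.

Fix the vertex order v_0 < v_1 < v_2 < v_3 < v_4 < v_5 < v_6 and write every simplex with vertices in increasing order. Then dim K = 2 and the simplices of K are:

  0-simplices (7): [v_0], [v_1], [v_2], [v_3], [v_4], [v_5], [v_6]
  1-simplices (18): (18 of them)
  2-simplices (12): (12 of them)

giving chain groups C_0 ≅ Z^7, C_1 ≅ Z^18, C_2 ≅ Z^12.

Boundary ∂_1: C_1 → C_0 maps an edge to its endpoints' difference, ∂[p,q] = q − p. For instance
  ∂[v_1,v_5] = [v_5] − [v_1].
The 7×18 boundary matrix has rank 6 and Smith normal form diag(1,1,1,1,1,1).

∂_2: C_2 → C_1 sends each 2-simplex [p,q,r] to [q,r] − [p,r] + [p,q]. For instance
  ∂[v_1,v_3,v_5] = [v_3,v_5] − [v_1,v_5] + [v_1,v_3],
  ∂[v_2,v_4,v_5] = [v_4,v_5] − [v_2,v_5] + [v_2,v_4].
This gives a 18×12 integer matrix of rank 12; reducing to Smith normal form yields diagonal entries (1,1,1,1,1,1,1,1,1,1,1,2).

Now H_k = ker ∂_k / im ∂_{k+1}, so:

  H_0: rank C_0 − rank ∂_1 = 7 − 6 = 1, and the invariant factors of ∂_1 are all 1, so H_0 ≅ Z.
  H_1: rank ker ∂_1 − rank ∂_2 = (18 − 6) − 12 = 0, and ∂_2 has invariant factor 2 > 1, so H_1 ≅ Z/2Z.
  H_2: rank ker ∂_2 − rank ∂_3 = (12 − 12) − 0 = 0, and there is no ∂_3, so H_2 ≅ 0.

(K is a triangulation of the real projective plane RP^2.)

Hence the Betti numbers are b_0 = 1, b_1 = 0, b_2 = 0.

b_0 = 1, b_1 = 0, b_2 = 0.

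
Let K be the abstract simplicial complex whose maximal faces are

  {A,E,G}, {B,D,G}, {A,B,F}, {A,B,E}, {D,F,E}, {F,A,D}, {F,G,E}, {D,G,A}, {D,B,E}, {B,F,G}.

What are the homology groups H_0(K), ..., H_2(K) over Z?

H_0 = Z,  H_1 = Z/2,  H_2 = 0.

Order the vertices as A < B < D < E < F < G. Listing each simplex with vertices in this order, K has dimension 2 with simplices:

  0-simplices (6): A, B, D, E, F, G
  1-simplices (15): AB, AD, AE, AF, AG, BD, BE, BF, BG, DE, DF, DG, EF, EG, FG
  2-simplices (10): ABE, ABF, ADF, ADG, AEG, BDE, BDG, BFG, DEF, EFG

so the chain groups are C_0 ≅ Z^6, C_1 ≅ Z^15, C_2 ≅ Z^10.

The boundary map ∂_1: C_1 → C_0 maps an edge to its endpoints' difference, ∂[p,q] = q − p. For instance
  ∂BE = E − B.
The 6×15 boundary matrix has rank 5 and Smith normal form diag(1,1,1,1,1).

∂_2: C_2 → C_1 sends each 2-simplex [p,q,r] to [q,r] − [p,r] + [p,q]. For instance
  ∂AEG = EG − AG + AE,
  ∂DEF = EF − DF + DE.
The resulting 15×10 matrix has rank 10, and its Smith normal form has invariant factors (1,1,1,1,1,1,1,1,1,2).

Now H_k = ker ∂_k / im ∂_{k+1}, so:

  H_0: rank C_0 − rank ∂_1 = 6 − 5 = 1, and the invariant factors of ∂_1 are all 1, so H_0 ≅ Z.
  H_1: rank ker ∂_1 − rank ∂_2 = (15 − 5) − 10 = 0, and ∂_2 has invariant factor 2 > 1, so H_1 ≅ Z/2.
  H_2: rank ker ∂_2 − rank ∂_3 = (10 − 10) − 0 = 0, and there is no ∂_3, so H_2 ≅ 0.

(K is a triangulation of the real projective plane RP^2.)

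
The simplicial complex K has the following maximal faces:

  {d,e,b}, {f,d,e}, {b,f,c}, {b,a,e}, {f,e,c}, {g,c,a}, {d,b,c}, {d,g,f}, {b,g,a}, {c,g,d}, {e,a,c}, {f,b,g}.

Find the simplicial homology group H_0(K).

Fix the vertex order a < b < c < d < e < f < g and write every simplex with vertices in increasing order. Then dim K = 2 and the simplices of K are:

  0-simplices (7): a, b, c, d, e, f, g
  1-simplices (18): ab, ac, ae, ag, bc, bd, be, bf, bg, cd, ce, cf, cg, de, df, dg, ef, fg
  2-simplices (12): abe, abg, ace, acg, bcd, bcf, bde, bfg, cdg, cef, def, dfg

so the chain groups are C_0 ≅ Z^7, C_1 ≅ Z^18, C_2 ≅ Z^12.

Boundary ∂_1: C_1 → C_0 sends each edge [p,q] (with p < q) to q − p. For instance
  ∂bd = d − b.
The resulting 7×18 matrix has rank 6, and its Smith normal form has invariant factors (1,1,1,1,1,1).

∂_2: C_2 → C_1 sends each 2-simplex [p,q,r] to [q,r] − [p,r] + [p,q]. For instance
  ∂bcd = cd − bd + bc,
  ∂bcf = cf − bf + bc.
This gives a 18×12 integer matrix of rank 12; reducing to Smith normal form yields diagonal entries (1,1,1,1,1,1,1,1,1,1,1,2).

From H_k ≅ ker(∂_k) / im(∂_{k+1}) we obtain:

  H_0: rank C_0 − rank ∂_1 = 7 − 6 = 1, and the invariant factors of ∂_1 are all 1, so H_0 = Z.

H_0 ≅ Z.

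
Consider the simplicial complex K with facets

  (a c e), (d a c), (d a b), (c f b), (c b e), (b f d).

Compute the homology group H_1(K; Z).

H_1 ≅ Z.

We work with the vertex ordering a < b < c < d < e < f. The simplices of K, each written with vertices in increasing order, are:

  0-simplices (6): a, b, c, d, e, f
  1-simplices (12): ab, ac, ad, ae, bc, bd, be, bf, cd, ce, cf, df
  2-simplices (6): abd, acd, ace, bce, bcf, bdf

giving chain groups C_0 ≅ Z^6, C_1 ≅ Z^12, C_2 ≅ Z^6.

Boundary ∂_1: C_1 → C_0 sends each edge [p,q] (with p < q) to q − p. For instance
  ∂cf = f − c.
This gives a 6×12 integer matrix of rank 5; reducing to Smith normal form yields diagonal entries (1,1,1,1,1).

Boundary ∂_2: C_2 → C_1 maps a triangle to the signed sum of its edges. For instance
  ∂abd = bd − ad + ab,
  ∂bcf = cf − bf + bc.
The resulting 12×6 matrix has rank 6, and its Smith normal form has invariant factors (1,1,1,1,1,1).

Reading off H_k = ker ∂_k / im ∂_{k+1}:

  H_1: rank ker ∂_1 − rank ∂_2 = (12 − 5) − 6 = 1, and the invariant factors of ∂_2 are all 1, so H_1 = Z.

(K is a triangulation of the cylinder S^1 x I.)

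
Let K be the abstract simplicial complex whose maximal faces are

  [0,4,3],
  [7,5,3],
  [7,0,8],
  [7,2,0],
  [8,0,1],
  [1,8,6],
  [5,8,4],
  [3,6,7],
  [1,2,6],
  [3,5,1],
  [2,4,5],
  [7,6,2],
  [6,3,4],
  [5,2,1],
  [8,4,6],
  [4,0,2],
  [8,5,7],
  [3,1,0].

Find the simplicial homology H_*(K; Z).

H_0 ≅ Z,  H_1 ≅ Z^2,  H_2 ≅ Z.

Order the vertices as 0 < 1 < 2 < 3 < 4 < 5 < 6 < 7 < 8. Listing each simplex with vertices in this order, K has dimension 2 with simplices:

  0-simplices (9): [0], [1], [2], [3], [4], [5], [6], [7], [8]
  1-simplices (27): (27 of them)
  2-simplices (18): [0,1,3], [0,1,8], [0,2,4], [0,2,7], [0,3,4], [0,7,8], [1,2,5], [1,2,6], [1,3,5], [1,6,8], [2,4,5], [2,6,7], [3,4,6], [3,5,7], [3,6,7], [4,5,8], [4,6,8], [5,7,8]

Hence C_0 ≅ Z^9, C_1 ≅ Z^27, C_2 ≅ Z^18.

The boundary map ∂_1: C_1 → C_0 sends each edge [p,q] (with p < q) to q − p.
As a 9×27 matrix over Z this has rank 8, with invariant factors (1,1,1,1,1,1,1,1).

The boundary map ∂_2: C_2 → C_1 acts by ∂[p,q,r] = [q,r] − [p,r] + [p,q]. For instance
  ∂[1,6,8] = [6,8] − [1,8] + [1,6],
  ∂[3,6,7] = [6,7] − [3,7] + [3,6].
As a 27×18 matrix over Z this has rank 17, with invariant factors (1,1,1,1,1,1,1,1,1,1,1,1,1,1,1,1,1).

Computing H_k = (kernel of ∂_k) / (image of ∂_{k+1}):

  H_0: rank C_0 − rank ∂_1 = 9 − 8 = 1, and the invariant factors of ∂_1 are all 1, so H_0 ≅ Z.
  H_1: rank ker ∂_1 − rank ∂_2 = (27 − 8) − 17 = 2, and the invariant factors of ∂_2 are all 1, so H_1 ≅ Z^2.
  H_2: rank ker ∂_2 − rank ∂_3 = (18 − 17) − 0 = 1, and there is no ∂_3, so H_2 ≅ Z.

As a check, the Euler characteristic is 9 − 27 + 18 = 0, which agrees with 1 − 2 + 1 = 0.
(K is a triangulation of the torus T^2.)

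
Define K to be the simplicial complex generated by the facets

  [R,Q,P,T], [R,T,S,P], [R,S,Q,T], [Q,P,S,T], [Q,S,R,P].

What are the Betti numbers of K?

b_0 = 1, b_1 = 0, b_2 = 0, b_3 = 1.

K has 5 vertices, 10 edges, 10 triangles, 5 3-simplices.
rank ∂_0 = 0, rank ∂_1 = 4 ⇒ b_0 = 5 − 0 − 4 = 1; all invariant factors of ∂_1 are 1 so no torsion. So H_0 ≅ Z.
rank ∂_1 = 4, rank ∂_2 = 6 ⇒ b_1 = 10 − 4 − 6 = 0; all invariant factors of ∂_2 are 1 so no torsion. So H_1 ≅ 0.
rank ∂_2 = 6, rank ∂_3 = 4 ⇒ b_2 = 10 − 6 − 4 = 0; all invariant factors of ∂_3 are 1 so no torsion. So H_2 ≅ 0.
rank ∂_3 = 4, rank ∂_4 = 0 ⇒ b_3 = 5 − 4 − 0 = 1. So H_3 ≅ Z.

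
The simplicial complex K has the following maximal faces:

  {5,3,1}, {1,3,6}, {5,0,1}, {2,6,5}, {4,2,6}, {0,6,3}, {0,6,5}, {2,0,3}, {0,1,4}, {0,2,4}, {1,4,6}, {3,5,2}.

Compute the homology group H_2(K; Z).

H_2 ≅ 0.

We work with the vertex ordering 0 < 1 < 2 < 3 < 4 < 5 < 6. The simplices of K, each written with vertices in increasing order, are:

  0-simplices (7): [0], [1], [2], [3], [4], [5], [6]
  1-simplices (18): [0,1], [0,2], [0,3], [0,4], [0,5], [0,6], [1,3], [1,4], [1,5], [1,6], [2,3], [2,4], [2,5], [2,6], [3,5], [3,6], [4,6], [5,6]
  2-simplices (12): [0,1,4], [0,1,5], [0,2,3], [0,2,4], [0,3,6], [0,5,6], [1,3,5], [1,3,6], [1,4,6], [2,3,5], [2,4,6], [2,5,6]

Hence C_0 ≅ Z^7, C_1 ≅ Z^18, C_2 ≅ Z^12.

Boundary ∂_1: C_1 → C_0 maps an edge to its endpoints' difference, ∂[p,q] = q − p.
The 7×18 boundary matrix has rank 6 and Smith normal form diag(1,1,1,1,1,1).

∂_2: C_2 → C_1 sends each 2-simplex [p,q,r] to [q,r] − [p,r] + [p,q]. For instance
  ∂[2,4,6] = [4,6] − [2,6] + [2,4],
  ∂[1,3,6] = [3,6] − [1,6] + [1,3].
This gives a 18×12 integer matrix of rank 12; reducing to Smith normal form yields diagonal entries (1,1,1,1,1,1,1,1,1,1,1,2).

Now H_k = ker ∂_k / im ∂_{k+1}, so:

  H_2: rank ker ∂_2 − rank ∂_3 = (12 − 12) − 0 = 0, and there is no ∂_3, so H_2 ≅ 0.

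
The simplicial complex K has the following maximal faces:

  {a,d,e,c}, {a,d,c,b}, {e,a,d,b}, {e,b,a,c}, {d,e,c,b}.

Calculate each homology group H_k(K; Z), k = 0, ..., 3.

Fix the vertex order a < b < c < d < e and write every simplex with vertices in increasing order. Then dim K = 3 and the simplices of K are:

  0-simplices (5): a, b, c, d, e
  1-simplices (10): ab, ac, ad, ae, bc, bd, be, cd, ce, de
  2-simplices (10): abc, abd, abe, acd, ace, ade, bcd, bce, bde, cde
  3-simplices (5): abcd, abce, abde, acde, bcde

Hence C_0 ≅ Z^5, C_1 ≅ Z^10, C_2 ≅ Z^10, C_3 ≅ Z^5.

The boundary map ∂_1: C_1 → C_0 sends each edge [p,q] (with p < q) to q − p. For instance
  ∂bd = d − b.
As a 5×10 matrix over Z this has rank 4, with invariant factors (1,1,1,1).

∂_2: C_2 → C_1 acts by ∂[p,q,r] = [q,r] − [p,r] + [p,q]. For instance
  ∂abc = bc − ac + ab,
  ∂bde = de − be + bd.
The 10×10 boundary matrix has rank 6 and Smith normal form diag(1,1,1,1,1,1).

Boundary ∂_3: C_3 → C_2 sends each 3-simplex σ to the alternating sum Σ_i (−1)^i (σ with its i-th vertex removed). For instance
  ∂bcde = cde − bde + bce − bcd,
  ∂abce = bce − ace + abe − abc.
The resulting 10×5 matrix has rank 4, and its Smith normal form has invariant factors (1,1,1,1).

Now H_k = ker ∂_k / im ∂_{k+1}, so:

  H_0: rank C_0 − rank ∂_1 = 5 − 4 = 1, and the invariant factors of ∂_1 are all 1, so H_0 ≅ Z.
  H_1: rank ker ∂_1 − rank ∂_2 = (10 − 4) − 6 = 0, and the invariant factors of ∂_2 are all 1, so H_1 ≅ 0.
  H_2: rank ker ∂_2 − rank ∂_3 = (10 − 6) − 4 = 0, and the invariant factors of ∂_3 are all 1, so H_2 ≅ 0.
  H_3: rank ker ∂_3 − rank ∂_4 = (5 − 4) − 0 = 1, and there is no ∂_4, so H_3 ≅ Z.

H_0 ≅ Z,  H_1 = 0,  H_2 = 0,  H_3 ≅ Z.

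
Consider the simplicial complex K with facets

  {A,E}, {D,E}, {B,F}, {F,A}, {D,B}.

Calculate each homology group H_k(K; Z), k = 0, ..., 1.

H_0 = Z,  H_1 = Z.

Order the vertices as A < B < D < E < F. Listing each simplex with vertices in this order, K has dimension 1 with simplices:

  0-simplices (5): A, B, D, E, F
  1-simplices (5): AE, AF, BD, BF, DE

giving chain groups C_0 ≅ Z^5, C_1 ≅ Z^5.

Boundary ∂_1: C_1 → C_0 is given by ∂[p,q] = [q] − [p].
The 5×5 boundary matrix has rank 4 and Smith normal form diag(1,1,1,1).

Reading off H_k = ker ∂_k / im ∂_{k+1}:

  H_0: rank C_0 − rank ∂_1 = 5 − 4 = 1, and the invariant factors of ∂_1 are all 1, so H_0 = Z.
  H_1: rank ker ∂_1 − rank ∂_2 = (5 − 4) − 0 = 1, and there is no ∂_2, so H_1 = Z.

(K is a triangulation of the circle S^1.)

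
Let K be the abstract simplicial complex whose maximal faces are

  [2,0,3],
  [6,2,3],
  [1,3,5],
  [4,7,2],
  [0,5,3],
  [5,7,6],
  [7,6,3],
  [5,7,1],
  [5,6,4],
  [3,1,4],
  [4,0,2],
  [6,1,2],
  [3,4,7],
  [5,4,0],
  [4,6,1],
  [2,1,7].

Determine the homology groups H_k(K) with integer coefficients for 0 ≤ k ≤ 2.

H_0 = Z,  H_1 = Z^2,  H_2 = Z.

We work with the vertex ordering 0 < 1 < 2 < 3 < 4 < 5 < 6 < 7. The simplices of K, each written with vertices in increasing order, are:

  0-simplices (8): [0], [1], [2], [3], [4], [5], [6], [7]
  1-simplices (24): (24 of them)
  2-simplices (16): [0,2,3], [0,2,4], [0,3,5], [0,4,5], [1,2,6], [1,2,7], [1,3,4], [1,3,5], [1,4,6], [1,5,7], [2,3,6], [2,4,7], [3,4,7], [3,6,7], [4,5,6], [5,6,7]

Hence C_0 ≅ Z^8, C_1 ≅ Z^24, C_2 ≅ Z^16.

∂_1: C_1 → C_0 sends each edge [p,q] (with p < q) to q − p. For instance
  ∂[1,6] = [6] − [1].
As a 8×24 matrix over Z this has rank 7, with invariant factors (1,1,1,1,1,1,1).

∂_2: C_2 → C_1 sends each 2-simplex [p,q,r] to [q,r] − [p,r] + [p,q]. For instance
  ∂[0,2,3] = [2,3] − [0,3] + [0,2],
  ∂[0,4,5] = [4,5] − [0,5] + [0,4].
The 24×16 boundary matrix has rank 15 and Smith normal form diag(1,1,1,1,1,1,1,1,1,1,1,1,1,1,1).

Now H_k = ker ∂_k / im ∂_{k+1}, so:

  H_0: rank C_0 − rank ∂_1 = 8 − 7 = 1, and the invariant factors of ∂_1 are all 1, so H_0 = Z.
  H_1: rank ker ∂_1 − rank ∂_2 = (24 − 7) − 15 = 2, and the invariant factors of ∂_2 are all 1, so H_1 = Z^2.
  H_2: rank ker ∂_2 − rank ∂_3 = (16 − 15) − 0 = 1, and there is no ∂_3, so H_2 = Z.

As a check, the Euler characteristic is 8 − 24 + 16 = 0, which agrees with 1 − 2 + 1 = 0.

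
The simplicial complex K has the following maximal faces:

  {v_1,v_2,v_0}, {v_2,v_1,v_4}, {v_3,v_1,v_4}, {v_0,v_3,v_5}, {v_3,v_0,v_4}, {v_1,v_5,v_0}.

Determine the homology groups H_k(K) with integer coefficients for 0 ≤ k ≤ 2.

Take the total order v_0 < v_1 < v_2 < v_3 < v_4 < v_5 on the vertex set. Then K (dimension 2) consists of the simplices:

  0-simplices (6): [v_0], [v_1], [v_2], [v_3], [v_4], [v_5]
  1-simplices (12): [v_0,v_1], [v_0,v_2], [v_0,v_3], [v_0,v_4], [v_0,v_5], [v_1,v_2], [v_1,v_3], [v_1,v_4], [v_1,v_5], [v_2,v_4], [v_3,v_4], [v_3,v_5]
  2-simplices (6): [v_0,v_1,v_2], [v_0,v_1,v_5], [v_0,v_3,v_4], [v_0,v_3,v_5], [v_1,v_2,v_4], [v_1,v_3,v_4]

so the chain groups are C_0 ≅ Z^6, C_1 ≅ Z^12, C_2 ≅ Z^6.

∂_1: C_1 → C_0 maps an edge to its endpoints' difference, ∂[p,q] = q − p. For instance
  ∂[v_1,v_2] = [v_2] − [v_1].
The resulting 6×12 matrix has rank 5, and its Smith normal form has invariant factors (1,1,1,1,1).

The boundary map ∂_2: C_2 → C_1 sends each 2-simplex [p,q,r] to [q,r] − [p,r] + [p,q]. For instance
  ∂[v_1,v_2,v_4] = [v_2,v_4] − [v_1,v_4] + [v_1,v_2],
  ∂[v_1,v_3,v_4] = [v_3,v_4] − [v_1,v_4] + [v_1,v_3].
As a 12×6 matrix over Z this has rank 6, with invariant factors (1,1,1,1,1,1).

From H_k ≅ ker(∂_k) / im(∂_{k+1}) we obtain:

  H_0: rank C_0 − rank ∂_1 = 6 − 5 = 1, and the invariant factors of ∂_1 are all 1, so H_0 ≅ Z.
  H_1: rank ker ∂_1 − rank ∂_2 = (12 − 5) − 6 = 1, and the invariant factors of ∂_2 are all 1, so H_1 ≅ Z.
  H_2: rank ker ∂_2 − rank ∂_3 = (6 − 6) − 0 = 0, and there is no ∂_3, so H_2 ≅ 0.

As a check, the Euler characteristic is 6 − 12 + 6 = 0, which agrees with 1 − 1 + 0 = 0.

H_0 ≅ Z,  H_1 ≅ Z,  H_2 = 0.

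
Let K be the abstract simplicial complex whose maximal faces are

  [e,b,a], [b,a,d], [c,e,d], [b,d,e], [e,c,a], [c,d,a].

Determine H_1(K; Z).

Fix the vertex order a < b < c < d < e and write every simplex with vertices in increasing order. Then dim K = 2 and the simplices of K are:

  0-simplices (5): a, b, c, d, e
  1-simplices (9): ab, ac, ad, ae, bd, be, cd, ce, de
  2-simplices (6): abd, abe, acd, ace, bde, cde

so the chain groups are C_0 ≅ Z^5, C_1 ≅ Z^9, C_2 ≅ Z^6.

The boundary map ∂_1: C_1 → C_0 maps an edge to its endpoints' difference, ∂[p,q] = q − p. For instance
  ∂cd = d − c.
The 5×9 boundary matrix has rank 4 and Smith normal form diag(1,1,1,1).

∂_2: C_2 → C_1 maps a triangle to the signed sum of its edges. For instance
  ∂abe = be − ae + ab,
  ∂ace = ce − ae + ac.
As a 9×6 matrix over Z this has rank 5, with invariant factors (1,1,1,1,1).

Now H_k = ker ∂_k / im ∂_{k+1}, so:

  H_1: rank ker ∂_1 − rank ∂_2 = (9 − 4) − 5 = 0, and the invariant factors of ∂_2 are all 1, so H_1 ≅ 0.

(K is a triangulation of the 2-sphere S^2.)

H_1 ≅ 0.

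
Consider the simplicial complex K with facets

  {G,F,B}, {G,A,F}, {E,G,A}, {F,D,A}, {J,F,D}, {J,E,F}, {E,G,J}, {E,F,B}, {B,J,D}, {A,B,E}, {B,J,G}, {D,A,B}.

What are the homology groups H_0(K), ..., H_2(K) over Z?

H_0 = Z,  H_1 = Z/2Z,  H_2 = 0.

Order the vertices as A < B < D < E < F < G < J. Listing each simplex with vertices in this order, K has dimension 2 with simplices:

  0-simplices (7): A, B, D, E, F, G, J
  1-simplices (18): AB, AD, AE, AF, AG, BD, BE, BF, BG, BJ, DF, DJ, EF, EG, EJ, FG, FJ, GJ
  2-simplices (12): ABD, ABE, ADF, AEG, AFG, BDJ, BEF, BFG, BGJ, DFJ, EFJ, EGJ

giving chain groups C_0 ≅ Z^7, C_1 ≅ Z^18, C_2 ≅ Z^12.

Boundary ∂_1: C_1 → C_0 is given by ∂[p,q] = [q] − [p].
As a 7×18 matrix over Z this has rank 6, with invariant factors (1,1,1,1,1,1).

Boundary ∂_2: C_2 → C_1 sends each 2-simplex [p,q,r] to [q,r] − [p,r] + [p,q]. For instance
  ∂ABD = BD − AD + AB,
  ∂AEG = EG − AG + AE.
The resulting 18×12 matrix has rank 12, and its Smith normal form has invariant factors (1,1,1,1,1,1,1,1,1,1,1,2).

Computing H_k = (kernel of ∂_k) / (image of ∂_{k+1}):

  H_0: rank C_0 − rank ∂_1 = 7 − 6 = 1, and the invariant factors of ∂_1 are all 1, so H_0 ≅ Z.
  H_1: rank ker ∂_1 − rank ∂_2 = (18 − 6) − 12 = 0, and ∂_2 has invariant factor 2 > 1, so H_1 ≅ Z/2Z.
  H_2: rank ker ∂_2 − rank ∂_3 = (12 − 12) − 0 = 0, and there is no ∂_3, so H_2 ≅ 0.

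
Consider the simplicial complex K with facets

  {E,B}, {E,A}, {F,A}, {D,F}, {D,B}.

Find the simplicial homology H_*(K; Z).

We work with the vertex ordering A < B < D < E < F. The simplices of K, each written with vertices in increasing order, are:

  0-simplices (5): A, B, D, E, F
  1-simplices (5): AE, AF, BD, BE, DF

giving chain groups C_0 ≅ Z^5, C_1 ≅ Z^5.

The boundary map ∂_1: C_1 → C_0 sends each edge [p,q] (with p < q) to q − p.
The resulting 5×5 matrix has rank 4, and its Smith normal form has invariant factors (1,1,1,1).

From H_k ≅ ker(∂_k) / im(∂_{k+1}) we obtain:

  H_0: rank C_0 − rank ∂_1 = 5 − 4 = 1, and the invariant factors of ∂_1 are all 1, so H_0 = Z.
  H_1: rank ker ∂_1 − rank ∂_2 = (5 − 4) − 0 = 1, and there is no ∂_2, so H_1 = Z.

H_0 = Z,  H_1 = Z.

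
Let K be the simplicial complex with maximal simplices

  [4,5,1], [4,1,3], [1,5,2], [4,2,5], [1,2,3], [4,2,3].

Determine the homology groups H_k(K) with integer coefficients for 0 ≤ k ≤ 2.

Take the total order 1 < 2 < 3 < 4 < 5 on the vertex set. Then K (dimension 2) consists of the simplices:

  0-simplices (5): [1], [2], [3], [4], [5]
  1-simplices (9): [1,2], [1,3], [1,4], [1,5], [2,3], [2,4], [2,5], [3,4], [4,5]
  2-simplices (6): [1,2,3], [1,2,5], [1,3,4], [1,4,5], [2,3,4], [2,4,5]

so the chain groups are C_0 ≅ Z^5, C_1 ≅ Z^9, C_2 ≅ Z^6.

The boundary map ∂_1: C_1 → C_0 is given by ∂[p,q] = [q] − [p]. For instance
  ∂[1,3] = [3] − [1].
As a 5×9 matrix over Z this has rank 4, with invariant factors (1,1,1,1).

The boundary map ∂_2: C_2 → C_1 acts by ∂[p,q,r] = [q,r] − [p,r] + [p,q]. For instance
  ∂[1,4,5] = [4,5] − [1,5] + [1,4],
  ∂[2,3,4] = [3,4] − [2,4] + [2,3].
The resulting 9×6 matrix has rank 5, and its Smith normal form has invariant factors (1,1,1,1,1).

From H_k ≅ ker(∂_k) / im(∂_{k+1}) we obtain:

  H_0: rank C_0 − rank ∂_1 = 5 − 4 = 1, and the invariant factors of ∂_1 are all 1, so H_0 = Z.
  H_1: rank ker ∂_1 − rank ∂_2 = (9 − 4) − 5 = 0, and the invariant factors of ∂_2 are all 1, so H_1 = 0.
  H_2: rank ker ∂_2 − rank ∂_3 = (6 − 5) − 0 = 1, and there is no ∂_3, so H_2 = Z.

As a check, the Euler characteristic is 5 − 9 + 6 = 2, which agrees with 1 − 0 + 1 = 2.
(K is a triangulation of the 2-sphere S^2.)

H_0 = Z,  H_1 = 0,  H_2 = Z.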